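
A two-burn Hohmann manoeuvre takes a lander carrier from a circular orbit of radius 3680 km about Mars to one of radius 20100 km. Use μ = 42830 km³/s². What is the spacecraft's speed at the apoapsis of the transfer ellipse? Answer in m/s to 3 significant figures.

v = 812 m/s

Semi-major axis of the transfer orbit: a_t = (3680 + 20100)/2 = 11890 km.
The apoapsis of the transfer ellipse is at r = 20100 km.
Vis-viva: v = √[μ(2/r − 1/a_t)] = √[42830 × (2/20100 − 1/11890)] = 0.8121 km/s.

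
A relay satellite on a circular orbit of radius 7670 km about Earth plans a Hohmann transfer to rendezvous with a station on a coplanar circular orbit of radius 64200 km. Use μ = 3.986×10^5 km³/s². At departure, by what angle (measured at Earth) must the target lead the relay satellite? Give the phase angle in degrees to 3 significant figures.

Semi-major axis of the transfer orbit: a_t = (7670 + 64200)/2 = 35935 km.
The half-period of the transfer ellipse is t = π√(a_t³/μ) = 33897 s.
The target's mean motion on its circular orbit is ω₂ = √(μ/r₂³) = 3.8812×10^-5 rad/s.
Angle swept by the target during transfer: ω₂·t = 1.3156 rad = 75.38°.
Arrival is 180° from departure on the ellipse, so φ = 180° − 75.38° = 105°.

φ = 105°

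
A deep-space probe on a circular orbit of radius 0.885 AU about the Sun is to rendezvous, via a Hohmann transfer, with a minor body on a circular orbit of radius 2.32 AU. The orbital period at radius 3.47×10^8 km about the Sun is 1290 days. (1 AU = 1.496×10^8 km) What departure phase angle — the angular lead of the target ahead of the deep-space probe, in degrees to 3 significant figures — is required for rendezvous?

φ = 76.7°

From Kepler's third law T² = 4π²r³/μ at r = 3.47×10^8 km, T = 1290 days = 1290 × 86400 s = 1.11456×10^8 s: μ = 4π²r³/T² = 1.32783×10^11 km³/s².
In km: r₁ = 0.885 × 1.496×10^8 = 1.32396×10^8 km; r₂ = 2.32 × 1.496×10^8 = 3.47072×10^8 km.
Transfer-ellipse semi-major axis a_t = (r₁ + r₂)/2 = (1.32396×10^8 + 3.47072×10^8)/2 = 2.39734×10^8 km.
The half-period of the transfer ellipse is t = π√(a_t³/μ) = 3.20017×10^7 s.
Target angular speed ω₂ = √(μ/r₂³) = 5.63561×10^-8 rad/s.
Angle swept by the target during transfer: ω₂·t = 1.803 rad = 103.3°.
The deep-space probe traverses 180° on the transfer ellipse, so the target must lead by 180° − 103.3° = 76.7°.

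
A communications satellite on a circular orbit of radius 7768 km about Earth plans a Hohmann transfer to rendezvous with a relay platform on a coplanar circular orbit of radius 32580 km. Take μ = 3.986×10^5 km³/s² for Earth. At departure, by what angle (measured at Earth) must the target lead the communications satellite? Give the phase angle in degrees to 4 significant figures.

Semi-major axis of the transfer orbit: a_t = (7768 + 32580)/2 = 20174 km.
Transfer time t = π√(a_t³/μ) = 14258.3 s.
The target's mean motion on its circular orbit is ω₂ = √(μ/r₂³) = 1.07360×10^-4 rad/s.
Angle swept by the target during transfer: ω₂·t = 1.5308 rad = 87.71°.
The communications satellite traverses 180° on the transfer ellipse, so the target must lead by 180° − 87.71° = 92.29°.

φ = 92.29°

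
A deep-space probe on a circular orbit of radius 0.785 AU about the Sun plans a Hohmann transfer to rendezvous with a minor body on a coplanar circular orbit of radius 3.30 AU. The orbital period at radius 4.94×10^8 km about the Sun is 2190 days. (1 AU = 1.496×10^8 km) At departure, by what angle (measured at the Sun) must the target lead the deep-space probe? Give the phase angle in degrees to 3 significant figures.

From Kepler's third law T² = 4π²r³/μ at r = 4.94×10^8 km, T = 2190 days = 2190 × 86400 s = 1.89216×10^8 s: μ = 4π²r³/T² = 1.32931×10^11 km³/s².
In km: r₁ = 0.785 × 1.496×10^8 = 1.17436×10^8 km; r₂ = 3.30 × 1.496×10^8 = 4.9368×10^8 km.
Transfer-ellipse semi-major axis a_t = (r₁ + r₂)/2 = (1.17436×10^8 + 4.9368×10^8)/2 = 3.05558×10^8 km.
Transfer time t = π√(a_t³/μ) = 4.6023×10^7 s.
The target's mean motion on its circular orbit is ω₂ = √(μ/r₂³) = 3.3239×10^-8 rad/s.
Angle swept by the target during transfer: ω₂·t = 1.52976 rad = 87.649°.
The deep-space probe traverses 180° on the transfer ellipse, so the target must lead by 180° − 87.649° = 92.4°.

φ = 92.4°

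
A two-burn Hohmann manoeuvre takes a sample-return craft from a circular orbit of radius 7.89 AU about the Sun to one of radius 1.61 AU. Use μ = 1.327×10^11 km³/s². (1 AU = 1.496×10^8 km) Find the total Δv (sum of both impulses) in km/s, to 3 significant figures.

In km: r₁ = 7.89 × 1.496×10^8 = 1.180344×10^9 km; r₂ = 1.61 × 1.496×10^8 = 2.40856×10^8 km.
Semi-major axis of the transfer orbit: a_t = (1.180344×10^9 + 2.40856×10^8)/2 = 7.106×10^8 km.
Circular speed at r₁: v₁ = √(μ/r₁) = √(1.327×10^11/1.180344×10^9) = 10.603 km/s.
Transfer-orbit speed at r₁ (v² = μ(2/r − 1/a)): v_a = √[μ(2/r₁ − 1/a_t)] = 6.1730 km/s.
First burn Δv₁ = |v_a − v₁| = 4.430 km/s.
Circular speed at r₂: v₂ = √(μ/r₂) = 23.4724 km/s.
Transfer-orbit speed at r₂: v_p = √[μ(2/r₂ − 1/a_t)] = 30.2516 km/s.
Second burn Δv₂ = |v₂ − v_p| = 6.779 km/s.
Total Δv = Δv₁ + Δv₂ = 11.21 km/s.

Δv = 11.2 km/s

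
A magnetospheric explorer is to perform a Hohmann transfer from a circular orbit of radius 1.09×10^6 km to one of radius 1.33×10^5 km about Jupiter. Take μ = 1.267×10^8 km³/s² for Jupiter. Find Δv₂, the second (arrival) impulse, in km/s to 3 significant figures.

Transfer-ellipse semi-major axis a_t = (r₁ + r₂)/2 = (1.090×10^6 + 1.330×10^5)/2 = 6.115×10^5 km.
On the circular orbit at r = 1.330×10^5 km, v_c = √(μ/r) = 30.865 km/s.
Vis-viva on the transfer ellipse at r = 1.330×10^5 km gives v_t = √[μ(2/r − 1/a_t)] = 41.208 km/s.
Δv₂ = |v_t − v_c| = |41.208 − 30.865| = 10.34 km/s.

Δv₂ = 10.3 km/s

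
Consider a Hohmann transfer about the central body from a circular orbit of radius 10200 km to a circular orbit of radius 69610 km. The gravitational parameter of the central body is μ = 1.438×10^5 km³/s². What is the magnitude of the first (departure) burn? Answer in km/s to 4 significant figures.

Semi-major axis of the transfer orbit: a_t = (10200 + 69610)/2 = 39905 km.
On the circular orbit at r = 10200 km, v_c = √(μ/r) = 3.755 km/s.
Transfer-orbit speed at the same r (vis-viva, a = a_t): v_t = √[μ(2/r − 1/a_t)] = 4.959 km/s.
Δv₁ = |v_t − v_c| = |4.959 − 3.755| = 1.204 km/s.

Δv₁ = 1.204 km/s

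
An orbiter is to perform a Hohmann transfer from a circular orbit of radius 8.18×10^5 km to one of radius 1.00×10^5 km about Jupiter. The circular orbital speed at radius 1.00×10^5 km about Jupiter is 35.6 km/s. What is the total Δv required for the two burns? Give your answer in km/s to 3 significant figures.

From the circular-orbit relation v² = μ/r at r = 1.00×10^5 km: μ = v²r = (35.6)² × 1.00×10^5 = 1.26736×10^8 km³/s².
Semi-major axis of the transfer orbit: a_t = (8.180×10^5 + 1.000×10^5)/2 = 4.590×10^5 km.
Circular speed at r₁: v₁ = √(μ/r₁) = √(1.26736×10^8/8.180×10^5) = 12.447 km/s.
On the transfer ellipse at r₁, vis-viva gives v_a = √[μ(2/r₁ − 1/a_t)] = 5.8099 km/s.
First burn Δv₁ = |v_a − v₁| = 6.637 km/s.
Circular speed at r₂: v₂ = √(μ/r₂) = 35.60 km/s.
Transfer-orbit speed at r₂: v_p = √[μ(2/r₂ − 1/a_t)] = 47.52 km/s.
Second burn Δv₂ = |v₂ − v_p| = 11.92 km/s.
Δv = Δv₁ + Δv₂ = 6.637 + 11.92 = 18.56 km/s.

Δv = 18.6 km/s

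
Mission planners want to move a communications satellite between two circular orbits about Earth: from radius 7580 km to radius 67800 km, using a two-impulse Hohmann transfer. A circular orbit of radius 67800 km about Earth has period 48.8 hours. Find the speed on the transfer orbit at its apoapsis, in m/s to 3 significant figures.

v = 1090 m/s

From Kepler's third law T² = 4π²r³/μ at r = 67800 km, T = 48.8 hours = 48.8 × 3600 s = 1.7568×10^5 s: μ = 4π²r³/T² = 3.98661×10^5 km³/s².
Semi-major axis of the transfer orbit: a_t = (7580 + 67800)/2 = 37690 km.
The apoapsis of the transfer ellipse is at r = 67800 km.
Applying v² = μ(2/r − 1/a_t): v = 1.087 km/s.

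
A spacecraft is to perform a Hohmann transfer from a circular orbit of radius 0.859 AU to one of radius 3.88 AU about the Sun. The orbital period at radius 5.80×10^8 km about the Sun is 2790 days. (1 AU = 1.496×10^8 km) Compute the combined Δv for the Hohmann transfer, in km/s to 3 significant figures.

Δv = 15.0 km/s

From Kepler's third law T² = 4π²r³/μ at r = 5.80×10^8 km, T = 2790 days = 2790 × 86400 s = 2.41056×10^8 s: μ = 4π²r³/T² = 1.32559×10^11 km³/s².
In km: r₁ = 0.859 × 1.496×10^8 = 1.285064×10^8 km; r₂ = 3.88 × 1.496×10^8 = 5.80448×10^8 km.
Semi-major axis of the transfer orbit: a_t = (1.285064×10^8 + 5.80448×10^8)/2 = 3.544772×10^8 km.
Circular speed at r₁: v₁ = √(μ/r₁) = √(1.32559×10^11/1.285064×10^8) = 32.1175 km/s.
Transfer-orbit speed at r₁ (v² = μ(2/r − 1/a)): v_p = √[μ(2/r₁ − 1/a_t)] = 41.0988 km/s.
First burn Δv₁ = |v_p − v₁| = 8.981 km/s.
At r₂, v₂ = √(μ/r₂) = 15.112 km/s.
Transfer-orbit speed at r₂: v_a = √[μ(2/r₂ − 1/a_t)] = 9.0989 km/s.
Second burn Δv₂ = |v₂ − v_a| = 6.013 km/s.
Total Δv = Δv₁ + Δv₂ = 14.99 km/s.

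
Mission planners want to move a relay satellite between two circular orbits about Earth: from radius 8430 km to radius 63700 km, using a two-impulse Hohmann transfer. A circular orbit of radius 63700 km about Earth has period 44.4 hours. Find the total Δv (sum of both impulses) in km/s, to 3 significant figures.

Δv = 3.56 km/s

From Kepler's third law T² = 4π²r³/μ at r = 63700 km, T = 44.4 hours = 44.4 × 3600 s = 1.5984×10^5 s: μ = 4π²r³/T² = 3.99399×10^5 km³/s².
Transfer-ellipse semi-major axis a_t = (r₁ + r₂)/2 = (8430 + 63700)/2 = 36065 km.
Circular speed at r₁: v₁ = √(μ/r₁) = √(3.99399×10^5/8430) = 6.883 km/s.
Transfer-orbit speed at r₁ (vis-viva): v_p = √[μ(2/r₁ − 1/a_t)] = 9.148 km/s.
First burn Δv₁ = |v_p − v₁| = 2.265 km/s.
Circular speed at r₂: v₂ = √(μ/r₂) = 2.504 km/s.
Transfer-orbit speed at r₂: v_a = √[μ(2/r₂ − 1/a_t)] = 1.211 km/s.
Second burn Δv₂ = |v₂ − v_a| = 1.293 km/s.
Total Δv = Δv₁ + Δv₂ = 3.558 km/s.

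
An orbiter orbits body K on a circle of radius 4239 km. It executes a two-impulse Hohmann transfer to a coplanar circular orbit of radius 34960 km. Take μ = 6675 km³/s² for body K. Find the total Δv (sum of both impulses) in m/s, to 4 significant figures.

Δv = 654.8 m/s

The Hohmann ellipse has a_t = (r₁ + r₂)/2 = 19599.5 km.
At r₁ the circular-orbit speed is v₁ = √(μ/r₁) = 1.25486 km/s.
On the transfer ellipse at r₁, vis-viva gives v_p = √[μ(2/r₁ − 1/a_t)] = 1.67593 km/s.
First burn Δv₁ = |v_p − v₁| = 0.4211 km/s.
Circular speed at r₂: v₂ = √(μ/r₂) = 0.436958 km/s.
Transfer-orbit speed at r₂: v_a = √[μ(2/r₂ − 1/a_t)] = 0.203212 km/s.
Second burn Δv₂ = |v₂ − v_a| = 0.2337 km/s.
Total Δv = Δv₁ + Δv₂ = 0.6548 km/s.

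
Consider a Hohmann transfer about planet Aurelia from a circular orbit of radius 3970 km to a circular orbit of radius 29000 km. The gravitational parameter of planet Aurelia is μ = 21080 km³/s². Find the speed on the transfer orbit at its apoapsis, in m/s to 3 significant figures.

Transfer-ellipse semi-major axis a_t = (r₁ + r₂)/2 = (3970 + 29000)/2 = 16485 km.
At apoapsis, r = 29000 km.
Applying v² = μ(2/r − 1/a_t): v = 0.4184 km/s.

v = 418 m/s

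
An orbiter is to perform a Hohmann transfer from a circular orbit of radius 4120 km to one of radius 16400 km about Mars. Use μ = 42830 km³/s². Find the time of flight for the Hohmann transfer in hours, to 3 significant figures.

The Hohmann ellipse has a_t = (r₁ + r₂)/2 = 10260 km.
Half the transfer-orbit period gives t = π√(a_t³/μ) = 15780 s.
Converting: 15780 s ÷ 3600 s/hour = 4.38 hours.

t = 4.38 hours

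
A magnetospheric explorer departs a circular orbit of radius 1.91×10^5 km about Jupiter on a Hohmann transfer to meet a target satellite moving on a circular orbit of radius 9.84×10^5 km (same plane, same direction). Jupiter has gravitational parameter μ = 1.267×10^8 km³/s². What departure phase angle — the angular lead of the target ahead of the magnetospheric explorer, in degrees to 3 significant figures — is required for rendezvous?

The Hohmann ellipse has a_t = (r₁ + r₂)/2 = 5.875×10^5 km.
The half-period of the transfer ellipse is t = π√(a_t³/μ) = 1.257×10^5 s.
Target angular speed ω₂ = √(μ/r₂³) = 1.153×10^-5 rad/s.
Angle swept by the target during transfer: ω₂·t = 1.4493 rad = 83.04°.
The magnetospheric explorer traverses 180° on the transfer ellipse, so the target must lead by 180° − 83.04° = 97.0°.

φ = 97.0°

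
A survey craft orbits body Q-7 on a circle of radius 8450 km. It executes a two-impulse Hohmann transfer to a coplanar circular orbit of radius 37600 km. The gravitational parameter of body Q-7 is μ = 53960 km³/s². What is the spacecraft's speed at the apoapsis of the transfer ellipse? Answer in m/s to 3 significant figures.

Semi-major axis of the transfer orbit: a_t = (8450 + 37600)/2 = 23025 km.
At apoapsis, r = 37600 km.
Applying v² = μ(2/r − 1/a_t): v = 0.7257 km/s.

v = 726 m/s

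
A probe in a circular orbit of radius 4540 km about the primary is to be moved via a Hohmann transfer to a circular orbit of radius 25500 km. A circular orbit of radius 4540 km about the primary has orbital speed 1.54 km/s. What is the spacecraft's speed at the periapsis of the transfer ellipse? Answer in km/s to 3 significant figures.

From the circular-orbit relation v² = μ/r at r = 4540 km: μ = v²r = (1.54)² × 4540 = 10767.1 km³/s².
Semi-major axis of the transfer orbit: a_t = (4540 + 25500)/2 = 15020 km.
At periapsis, r = 4540 km.
From the vis-viva equation, v = √[μ(2/r − 1/a_t)] = 2.007 km/s.

v = 2.01 km/s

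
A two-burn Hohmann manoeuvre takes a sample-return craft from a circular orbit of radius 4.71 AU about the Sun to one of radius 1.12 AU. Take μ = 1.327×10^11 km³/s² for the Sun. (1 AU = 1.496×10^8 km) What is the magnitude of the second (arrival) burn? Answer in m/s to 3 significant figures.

In km: r₁ = 4.71 × 1.496×10^8 = 7.04616×10^8 km; r₂ = 1.12 × 1.496×10^8 = 1.67552×10^8 km.
The Hohmann ellipse has a_t = (r₁ + r₂)/2 = 4.36084×10^8 km.
On the circular orbit at r = 1.67552×10^8 km, v_c = √(μ/r) = 28.14 km/s.
Vis-viva on the transfer ellipse at r = 1.67552×10^8 km gives v_t = √[μ(2/r − 1/a_t)] = 35.77 km/s.
Δv₂ = |v_t − v_c| = |35.77 − 28.14| = 7.630 km/s.

Δv₂ = 7630 m/s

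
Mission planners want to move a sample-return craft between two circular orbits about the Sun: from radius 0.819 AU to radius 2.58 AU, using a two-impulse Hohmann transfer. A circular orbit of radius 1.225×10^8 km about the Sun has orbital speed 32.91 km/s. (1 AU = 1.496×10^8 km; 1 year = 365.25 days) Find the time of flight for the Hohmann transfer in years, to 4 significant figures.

From the circular-orbit relation v² = μ/r at r = 1.225×10^8 km: μ = v²r = (32.91)² × 1.225×10^8 = 1.32676×10^11 km³/s².
In km: r₁ = 0.819 × 1.496×10^8 = 1.225224×10^8 km; r₂ = 2.58 × 1.496×10^8 = 3.85968×10^8 km.
The Hohmann ellipse has a_t = (r₁ + r₂)/2 = 2.542452×10^8 km.
Transfer time t = π√(a_t³/μ) = π√((2.542452×10^8)³ / 1.32676×10^11) = 3.496×10^7 s.
Converting: 3.496×10^7 s ÷ 3.15576×10^7 s/year (365.25 × 86400) = 1.108 years.

t = 1.108 years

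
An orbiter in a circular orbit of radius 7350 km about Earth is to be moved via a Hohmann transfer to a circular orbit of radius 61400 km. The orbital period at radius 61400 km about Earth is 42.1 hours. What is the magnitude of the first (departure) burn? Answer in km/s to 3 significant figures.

From Kepler's third law T² = 4π²r³/μ at r = 61400 km, T = 42.1 hours = 42.1 × 3600 s = 1.5156×10^5 s: μ = 4π²r³/T² = 3.97828×10^5 km³/s².
The Hohmann ellipse has a_t = (r₁ + r₂)/2 = 34375 km.
On the circular orbit at r = 7350 km, v_c = √(μ/r) = 7.357 km/s.
Transfer-orbit speed at the same r (vis-viva, a = a_t): v_t = √[μ(2/r − 1/a_t)] = 9.833 km/s.
Δv₁ = |v_t − v_c| = |9.833 − 7.357| = 2.476 km/s.

Δv₁ = 2.48 km/s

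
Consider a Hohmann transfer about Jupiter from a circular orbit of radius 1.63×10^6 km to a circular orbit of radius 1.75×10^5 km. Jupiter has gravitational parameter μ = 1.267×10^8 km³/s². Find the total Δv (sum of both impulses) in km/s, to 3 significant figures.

Semi-major axis of the transfer orbit: a_t = (1.630×10^6 + 1.750×10^5)/2 = 9.025×10^5 km.
Circular speed at r₁: v₁ = √(μ/r₁) = √(1.267×10^8/1.630×10^6) = 8.816 km/s.
On the transfer ellipse at r₁, vis-viva equation gives v_a = √[μ(2/r₁ − 1/a_t)] = 3.882 km/s.
First burn Δv₁ = |v_a − v₁| = 4.934 km/s.
Circular speed at r₂: v₂ = √(μ/r₂) = 26.907 km/s.
Transfer-orbit speed at r₂: v_p = √[μ(2/r₂ − 1/a_t)] = 36.161 km/s.
Second burn Δv₂ = |v₂ − v_p| = 9.254 km/s.
Δv = Δv₁ + Δv₂ = 4.934 + 9.254 = 14.19 km/s.

Δv = 14.2 km/s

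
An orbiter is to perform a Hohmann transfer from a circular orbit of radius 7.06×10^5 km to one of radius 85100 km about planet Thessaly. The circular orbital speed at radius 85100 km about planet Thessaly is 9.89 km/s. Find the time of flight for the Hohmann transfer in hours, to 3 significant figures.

From the circular-orbit relation v² = μ/r at r = 85100 km: μ = v²r = (9.89)² × 85100 = 8.32381×10^6 km³/s².
Semi-major axis of the transfer orbit: a_t = (7.060×10^5 + 85100)/2 = 3.9555×10^5 km.
By Kepler's third law the transfer-orbit period is T = 2π√(a_t³/μ), so t = T/2 = 2.7089×10^5 s.
Converting: 2.7089×10^5 s ÷ 3600 s/hour = 75.2 hours.

t = 75.2 hours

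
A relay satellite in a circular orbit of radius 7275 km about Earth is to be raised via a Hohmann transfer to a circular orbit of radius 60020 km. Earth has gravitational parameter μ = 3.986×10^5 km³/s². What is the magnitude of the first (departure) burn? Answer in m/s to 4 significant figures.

Transfer-ellipse semi-major axis a_t = (r₁ + r₂)/2 = (7275 + 60020)/2 = 33647.5 km.
On the circular orbit at r = 7275 km, v_c = √(μ/r) = 7.402 km/s.
Transfer-orbit speed at the same r (vis-viva, a = a_t): v_t = √[μ(2/r − 1/a_t)] = 9.886 km/s.
Δv₁ = |v_t − v_c| = |9.886 − 7.402| = 2.484 km/s.

Δv₁ = 2484 m/s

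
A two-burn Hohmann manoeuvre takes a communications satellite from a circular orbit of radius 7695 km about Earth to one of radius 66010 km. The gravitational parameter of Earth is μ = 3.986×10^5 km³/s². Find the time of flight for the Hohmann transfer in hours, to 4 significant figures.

t = 9.779 hours

Semi-major axis of the transfer orbit: a_t = (7695 + 66010)/2 = 36852.5 km.
By Kepler's third law the transfer-orbit period is T = 2π√(a_t³/μ), so t = T/2 = 35203 s.
Converting: 35203 s ÷ 3600 s/hour = 9.779 hours.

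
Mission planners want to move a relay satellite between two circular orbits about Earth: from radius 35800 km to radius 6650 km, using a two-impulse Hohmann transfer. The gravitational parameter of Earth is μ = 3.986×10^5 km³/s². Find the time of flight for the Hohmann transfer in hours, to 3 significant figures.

t = 4.27 hours

Transfer-ellipse semi-major axis a_t = (r₁ + r₂)/2 = (35800 + 6650)/2 = 21225 km.
Transfer time t = π√(a_t³/μ) = π√((21225)³ / 3.986×10^5) = 15387 s.
Converting: 15387 s ÷ 3600 s/hour = 4.27 hours.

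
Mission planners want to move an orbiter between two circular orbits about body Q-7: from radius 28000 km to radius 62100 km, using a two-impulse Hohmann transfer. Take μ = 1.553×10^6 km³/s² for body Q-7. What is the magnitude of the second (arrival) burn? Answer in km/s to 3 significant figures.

Δv₂ = 1.06 km/s

The Hohmann ellipse has a_t = (r₁ + r₂)/2 = 45050 km.
Circular speed at r = 62100 km: v_c = √(μ/r) = 5.0008 km/s.
Transfer-orbit speed at the same r (vis-viva, a = a_t): v_t = √[μ(2/r − 1/a_t)] = 3.9425 km/s.
Δv₂ = |v_t − v_c| = |3.9425 − 5.0008| = 1.058 km/s.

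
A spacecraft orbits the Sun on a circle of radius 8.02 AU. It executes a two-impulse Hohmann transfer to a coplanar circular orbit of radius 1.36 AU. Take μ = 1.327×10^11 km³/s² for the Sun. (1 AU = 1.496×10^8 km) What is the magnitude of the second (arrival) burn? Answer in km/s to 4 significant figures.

In km: r₁ = 8.02 × 1.496×10^8 = 1.199792×10^9 km; r₂ = 1.36 × 1.496×10^8 = 2.03456×10^8 km.
Transfer-ellipse semi-major axis a_t = (r₁ + r₂)/2 = (1.199792×10^9 + 2.03456×10^8)/2 = 7.01624×10^8 km.
Circular speed at r = 2.03456×10^8 km: v_c = √(μ/r) = 25.539 km/s.
Transfer-orbit speed at the same r (vis-viva, a = a_t): v_t = √[μ(2/r − 1/a_t)] = 33.397 km/s.
Δv₂ = |v_t − v_c| = |33.397 − 25.539| = 7.858 km/s.

Δv₂ = 7.858 km/s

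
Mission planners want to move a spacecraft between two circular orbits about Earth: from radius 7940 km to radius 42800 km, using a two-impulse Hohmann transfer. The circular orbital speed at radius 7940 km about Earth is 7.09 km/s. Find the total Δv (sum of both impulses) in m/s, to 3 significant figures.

Δv = 3460 m/s

From the circular-orbit relation v² = μ/r at r = 7940 km: μ = v²r = (7.09)² × 7940 = 3.99129×10^5 km³/s².
Transfer-ellipse semi-major axis a_t = (r₁ + r₂)/2 = (7940 + 42800)/2 = 25370 km.
Circular speed at r₁: v₁ = √(μ/r₁) = √(3.99129×10^5/7940) = 7.090 km/s.
Transfer-orbit speed at r₁ (v² = μ(2/r − 1/a)): v_p = √[μ(2/r₁ − 1/a_t)] = 9.209 km/s.
First burn Δv₁ = |v_p − v₁| = 2.119 km/s.
Circular speed at r₂: v₂ = √(μ/r₂) = 3.0538 km/s.
Transfer-orbit speed at r₂: v_a = √[μ(2/r₂ − 1/a_t)] = 1.7084 km/s.
Second burn Δv₂ = |v₂ − v_a| = 1.345 km/s.
Total Δv = Δv₁ + Δv₂ = 3.464 km/s.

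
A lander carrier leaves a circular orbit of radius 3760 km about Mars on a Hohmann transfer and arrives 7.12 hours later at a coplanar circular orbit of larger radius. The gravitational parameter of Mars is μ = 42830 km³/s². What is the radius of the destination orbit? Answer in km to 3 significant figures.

Transfer time t = 7.12 hours = 25632 s, and t = π√(a_t³/μ).
So a_t = (μ t²/π²)^(1/3) = (42830 × (25632)² / π²)^(1/3) = 14180 km.
Since a_t = (r₁ + r₂)/2, r₂ = 2a_t − r₁ = 2×14180 − 3760 = 24600 km.

r₂ = 24600 km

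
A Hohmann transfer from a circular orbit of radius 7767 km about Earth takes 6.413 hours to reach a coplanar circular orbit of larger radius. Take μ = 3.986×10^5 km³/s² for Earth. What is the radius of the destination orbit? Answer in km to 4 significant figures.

Transfer time t = 6.413 hours = 23086.8 s, and t = π√(a_t³/μ).
So a_t = (μ t²/π²)^(1/3) = (3.986×10^5 × (23086.8)² / π²)^(1/3) = 27818 km.
Since a_t = (r₁ + r₂)/2, r₂ = 2a_t − r₁ = 2×27818 − 7767 = 47869 km.

r₂ = 47870 km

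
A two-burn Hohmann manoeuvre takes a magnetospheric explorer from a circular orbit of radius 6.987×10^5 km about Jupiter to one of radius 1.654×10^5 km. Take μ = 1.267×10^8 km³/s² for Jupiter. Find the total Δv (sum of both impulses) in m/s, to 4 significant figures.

Semi-major axis of the transfer orbit: a_t = (6.987×10^5 + 1.654×10^5)/2 = 4.3205×10^5 km.
Circular speed at r₁: v₁ = √(μ/r₁) = √(1.267×10^8/6.987×10^5) = 13.466 km/s.
On the transfer ellipse at r₁, v² = μ(2/r − 1/a) gives v_a = √[μ(2/r₁ − 1/a_t)] = 8.3319 km/s.
First burn Δv₁ = |v_a − v₁| = 5.134 km/s.
At r₂, v₂ = √(μ/r₂) = 27.677 km/s.
Transfer-orbit speed at r₂: v_p = √[μ(2/r₂ − 1/a_t)] = 35.196 km/s.
Second burn Δv₂ = |v₂ − v_p| = 7.519 km/s.
Total Δv = Δv₁ + Δv₂ = 12.65 km/s.

Δv = 12650 m/s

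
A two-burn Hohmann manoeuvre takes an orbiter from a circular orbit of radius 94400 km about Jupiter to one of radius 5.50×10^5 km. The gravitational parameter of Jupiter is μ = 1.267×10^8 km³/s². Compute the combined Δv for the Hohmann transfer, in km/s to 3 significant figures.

Semi-major axis of the transfer orbit: a_t = (94400 + 5.500×10^5)/2 = 3.222×10^5 km.
At r₁ the circular-orbit speed is v₁ = √(μ/r₁) = 36.64 km/s.
Transfer-orbit speed at r₁ (v² = μ(2/r − 1/a)): v_p = √[μ(2/r₁ − 1/a_t)] = 47.87 km/s.
First burn Δv₁ = |v_p − v₁| = 11.23 km/s.
At r₂, v₂ = √(μ/r₂) = 15.1777 km/s.
Transfer-orbit speed at r₂: v_a = √[μ(2/r₂ − 1/a_t)] = 8.21543 km/s.
Second burn Δv₂ = |v₂ − v_a| = 6.962 km/s.
Δv = Δv₁ + Δv₂ = 11.23 + 6.962 = 18.19 km/s.

Δv = 18.2 km/s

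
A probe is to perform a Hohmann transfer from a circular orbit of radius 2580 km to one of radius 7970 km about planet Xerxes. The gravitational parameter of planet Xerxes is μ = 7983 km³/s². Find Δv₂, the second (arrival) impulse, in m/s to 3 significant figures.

Δv₂ = 301 m/s

The Hohmann ellipse has a_t = (r₁ + r₂)/2 = 5275 km.
Circular speed at r = 7970 km: v_c = √(μ/r) = 1.0008 km/s.
Transfer-orbit speed at the same r (vis-viva, a = a_t): v_t = √[μ(2/r − 1/a_t)] = 0.69993 km/s.
Δv₂ = |v_t − v_c| = |0.69993 − 1.0008| = 0.3009 km/s.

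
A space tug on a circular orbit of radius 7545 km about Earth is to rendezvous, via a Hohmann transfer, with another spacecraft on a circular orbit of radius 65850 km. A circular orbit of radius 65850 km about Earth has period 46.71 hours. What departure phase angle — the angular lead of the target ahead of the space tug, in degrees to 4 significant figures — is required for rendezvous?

From Kepler's third law T² = 4π²r³/μ at r = 65850 km, T = 46.71 hours = 46.71 × 3600 s = 1.68156×10^5 s: μ = 4π²r³/T² = 3.98660×10^5 km³/s².
Semi-major axis of the transfer orbit: a_t = (7545 + 65850)/2 = 36697.5 km.
The half-period of the transfer ellipse is t = π√(a_t³/μ) = 34978.7 s.
The target's mean motion on its circular orbit is ω₂ = √(μ/r₂³) = 3.73652×10^-5 rad/s.
Angle swept by the target during transfer: ω₂·t = 1.306986 rad = 74.88°.
Arrival is 180° from departure on the ellipse, so φ = 180° − 74.88° = 105.1°.

φ = 105.1°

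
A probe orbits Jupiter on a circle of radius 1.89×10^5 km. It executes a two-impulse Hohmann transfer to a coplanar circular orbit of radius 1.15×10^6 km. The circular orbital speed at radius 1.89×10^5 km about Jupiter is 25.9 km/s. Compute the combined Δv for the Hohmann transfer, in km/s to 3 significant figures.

Δv = 13.0 km/s

From the circular-orbit relation v² = μ/r at r = 1.89×10^5 km: μ = v²r = (25.9)² × 1.89×10^5 = 1.26783×10^8 km³/s².
Semi-major axis of the transfer orbit: a_t = (1.890×10^5 + 1.150×10^6)/2 = 6.695×10^5 km.
Circular speed at r₁: v₁ = √(μ/r₁) = √(1.26783×10^8/1.890×10^5) = 25.900 km/s.
On the transfer ellipse at r₁, v² = μ(2/r − 1/a) gives v_p = √[μ(2/r₁ − 1/a_t)] = 33.945 km/s.
First burn Δv₁ = |v_p − v₁| = 8.045 km/s.
Circular speed at r₂: v₂ = √(μ/r₂) = 10.50 km/s.
Transfer-orbit speed at r₂: v_a = √[μ(2/r₂ − 1/a_t)] = 5.579 km/s.
Second burn Δv₂ = |v₂ − v_a| = 4.921 km/s.
Δv = Δv₁ + Δv₂ = 8.045 + 4.921 = 12.97 km/s.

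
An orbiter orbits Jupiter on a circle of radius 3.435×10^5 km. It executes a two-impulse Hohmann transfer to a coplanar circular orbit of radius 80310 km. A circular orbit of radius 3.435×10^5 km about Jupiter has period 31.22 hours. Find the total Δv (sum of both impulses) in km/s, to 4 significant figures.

Δv = 18.23 km/s

From Kepler's third law T² = 4π²r³/μ at r = 3.435×10^5 km, T = 31.22 hours = 31.22 × 3600 s = 1.12392×10^5 s: μ = 4π²r³/T² = 1.26669×10^8 km³/s².
Transfer-ellipse semi-major axis a_t = (r₁ + r₂)/2 = (3.435×10^5 + 80310)/2 = 2.11905×10^5 km.
Circular speed at r₁: v₁ = √(μ/r₁) = √(1.26669×10^8/3.435×10^5) = 19.203 km/s.
Transfer-orbit speed at r₁ (v² = μ(2/r − 1/a)): v_a = √[μ(2/r₁ − 1/a_t)] = 11.822 km/s.
First burn Δv₁ = |v_a − v₁| = 7.381 km/s.
Circular speed at r₂: v₂ = √(μ/r₂) = 39.71 km/s.
Transfer-orbit speed at r₂: v_p = √[μ(2/r₂ − 1/a_t)] = 50.56 km/s.
Second burn Δv₂ = |v₂ − v_p| = 10.85 km/s.
Δv = Δv₁ + Δv₂ = 7.381 + 10.85 = 18.23 km/s.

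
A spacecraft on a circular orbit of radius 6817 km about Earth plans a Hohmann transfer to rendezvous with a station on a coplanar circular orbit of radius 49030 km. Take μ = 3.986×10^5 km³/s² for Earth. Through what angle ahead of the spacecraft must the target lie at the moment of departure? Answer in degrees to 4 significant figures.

Semi-major axis of the transfer orbit: a_t = (6817 + 49030)/2 = 27923.5 km.
Transfer time t = π√(a_t³/μ) = 23220 s.
Target angular speed ω₂ = √(μ/r₂³) = 5.815×10^-5 rad/s.
Angle swept by the target during transfer: ω₂·t = 1.3502 rad = 77.36°.
Arrival is 180° from departure on the ellipse, so φ = 180° − 77.36° = 102.6°.

φ = 102.6°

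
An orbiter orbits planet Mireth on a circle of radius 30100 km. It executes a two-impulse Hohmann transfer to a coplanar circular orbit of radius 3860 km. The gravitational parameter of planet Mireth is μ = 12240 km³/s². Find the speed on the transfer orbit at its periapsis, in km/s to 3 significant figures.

The Hohmann ellipse has a_t = (r₁ + r₂)/2 = 16980 km.
At periapsis, r = 3860 km.
From the vis-viva equation, v = √[μ(2/r − 1/a_t)] = 2.371 km/s.

v = 2.37 km/s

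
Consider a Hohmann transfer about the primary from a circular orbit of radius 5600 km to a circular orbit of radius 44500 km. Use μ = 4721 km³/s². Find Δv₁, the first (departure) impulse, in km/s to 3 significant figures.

The Hohmann ellipse has a_t = (r₁ + r₂)/2 = 25050 km.
On the circular orbit at r = 5600 km, v_c = √(μ/r) = 0.91817 km/s.
Transfer-orbit speed at the same r (vis-viva, a = a_t): v_t = √[μ(2/r − 1/a_t)] = 1.2238 km/s.
Δv₁ = |v_t − v_c| = |1.2238 − 0.91817| = 0.3056 km/s.

Δv₁ = 0.306 km/s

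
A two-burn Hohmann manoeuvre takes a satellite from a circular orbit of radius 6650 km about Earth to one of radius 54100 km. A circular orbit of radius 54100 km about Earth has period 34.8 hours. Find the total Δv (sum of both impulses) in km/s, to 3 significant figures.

From Kepler's third law T² = 4π²r³/μ at r = 54100 km, T = 34.8 hours = 34.8 × 3600 s = 1.2528×10^5 s: μ = 4π²r³/T² = 3.98280×10^5 km³/s².
Semi-major axis of the transfer orbit: a_t = (6650 + 54100)/2 = 30375 km.
At r₁ the circular-orbit speed is v₁ = √(μ/r₁) = 7.7390 km/s.
On the transfer ellipse at r₁, vis-viva equation gives v_p = √[μ(2/r₁ − 1/a_t)] = 10.328 km/s.
First burn Δv₁ = |v_p − v₁| = 2.589 km/s.
At r₂, v₂ = √(μ/r₂) = 2.7133 km/s.
Transfer-orbit speed at r₂: v_a = √[μ(2/r₂ − 1/a_t)] = 1.2695 km/s.
Second burn Δv₂ = |v₂ − v_a| = 1.444 km/s.
Δv = Δv₁ + Δv₂ = 2.589 + 1.444 = 4.033 km/s.

Δv = 4.03 km/s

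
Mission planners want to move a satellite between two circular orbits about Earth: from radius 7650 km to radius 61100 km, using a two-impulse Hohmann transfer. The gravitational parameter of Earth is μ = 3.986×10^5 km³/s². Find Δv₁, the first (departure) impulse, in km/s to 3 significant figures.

Δv₁ = 2.41 km/s

The Hohmann ellipse has a_t = (r₁ + r₂)/2 = 34375 km.
On the circular orbit at r = 7650 km, v_c = √(μ/r) = 7.2183 km/s.
Transfer-orbit speed at the same r (vis-viva, a = a_t): v_t = √[μ(2/r − 1/a_t)] = 9.6236 km/s.
Δv₁ = |v_t − v_c| = |9.6236 − 7.2183| = 2.405 km/s.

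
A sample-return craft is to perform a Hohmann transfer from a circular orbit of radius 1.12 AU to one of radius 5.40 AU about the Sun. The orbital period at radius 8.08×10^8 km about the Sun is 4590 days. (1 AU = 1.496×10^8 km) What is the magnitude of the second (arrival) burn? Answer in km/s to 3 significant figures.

From Kepler's third law T² = 4π²r³/μ at r = 8.08×10^8 km, T = 4590 days = 4590 × 86400 s = 3.96576×10^8 s: μ = 4π²r³/T² = 1.32416×10^11 km³/s².
In km: r₁ = 1.12 × 1.496×10^8 = 1.67552×10^8 km; r₂ = 5.40 × 1.496×10^8 = 8.0784×10^8 km.
Transfer-ellipse semi-major axis a_t = (r₁ + r₂)/2 = (1.67552×10^8 + 8.0784×10^8)/2 = 4.87696×10^8 km.
Circular speed at r = 8.0784×10^8 km: v_c = √(μ/r) = 12.803 km/s.
Transfer-orbit speed at the same r (vis-viva, a = a_t): v_t = √[μ(2/r − 1/a_t)] = 7.5043 km/s.
Δv₂ = |v_t − v_c| = |7.5043 − 12.803| = 5.299 km/s.

Δv₂ = 5.30 km/s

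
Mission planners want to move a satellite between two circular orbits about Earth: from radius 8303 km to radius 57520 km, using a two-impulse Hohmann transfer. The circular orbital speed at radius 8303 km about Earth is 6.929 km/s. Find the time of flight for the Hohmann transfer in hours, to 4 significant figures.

From the circular-orbit relation v² = μ/r at r = 8303 km: μ = v²r = (6.929)² × 8303 = 3.98636×10^5 km³/s².
The Hohmann ellipse has a_t = (r₁ + r₂)/2 = 32911.5 km.
Transfer time t = π√(a_t³/μ) = π√((32911.5)³ / 3.98636×10^5) = 29708.7 s.
Converting: 29708.7 s ÷ 3600 s/hour = 8.252 hours.

t = 8.252 hours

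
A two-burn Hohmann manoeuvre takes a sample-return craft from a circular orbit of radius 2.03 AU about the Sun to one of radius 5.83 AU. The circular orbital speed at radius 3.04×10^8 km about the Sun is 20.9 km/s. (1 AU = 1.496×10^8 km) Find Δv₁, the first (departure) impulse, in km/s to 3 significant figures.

From the circular-orbit relation v² = μ/r at r = 3.04×10^8 km: μ = v²r = (20.9)² × 3.04×10^8 = 1.32790×10^11 km³/s².
In km: r₁ = 2.03 × 1.496×10^8 = 3.03688×10^8 km; r₂ = 5.83 × 1.496×10^8 = 8.72168×10^8 km.
Semi-major axis of the transfer orbit: a_t = (3.03688×10^8 + 8.72168×10^8)/2 = 5.87928×10^8 km.
On the circular orbit at r = 3.03688×10^8 km, v_c = √(μ/r) = 20.911 km/s.
Vis-viva on the transfer ellipse at r = 3.03688×10^8 km gives v_t = √[μ(2/r − 1/a_t)] = 25.469 km/s.
Δv₁ = |v_t − v_c| = |25.469 − 20.911| = 4.558 km/s.

Δv₁ = 4.56 km/s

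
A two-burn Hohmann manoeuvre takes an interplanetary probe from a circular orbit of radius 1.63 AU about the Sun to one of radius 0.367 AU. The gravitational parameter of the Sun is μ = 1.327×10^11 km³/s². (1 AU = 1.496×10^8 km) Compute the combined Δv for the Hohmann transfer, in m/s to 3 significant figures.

In km: r₁ = 1.63 × 1.496×10^8 = 2.43848×10^8 km; r₂ = 0.367 × 1.496×10^8 = 5.49032×10^7 km.
Transfer-ellipse semi-major axis a_t = (r₁ + r₂)/2 = (2.43848×10^8 + 5.49032×10^7)/2 = 1.493756×10^8 km.
Circular speed at r₁: v₁ = √(μ/r₁) = √(1.327×10^11/2.43848×10^8) = 23.3279 km/s.
Transfer-orbit speed at r₁ (vis-viva): v_a = √[μ(2/r₁ − 1/a_t)] = 14.1428 km/s.
First burn Δv₁ = |v_a − v₁| = 9.1851 km/s.
Circular speed at r₂: v₂ = √(μ/r₂) = 49.163 km/s.
Transfer-orbit speed at r₂: v_p = √[μ(2/r₂ − 1/a_t)] = 62.814 km/s.
Second burn Δv₂ = |v₂ − v_p| = 13.651 km/s.
Δv = Δv₁ + Δv₂ = 9.1851 + 13.651 = 22.84 km/s.

Δv = 22800 m/s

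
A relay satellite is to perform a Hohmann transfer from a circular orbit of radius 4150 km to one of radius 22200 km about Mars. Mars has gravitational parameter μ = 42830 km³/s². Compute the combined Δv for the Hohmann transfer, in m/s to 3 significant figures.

Δv = 1570 m/s

Transfer-ellipse semi-major axis a_t = (r₁ + r₂)/2 = (4150 + 22200)/2 = 13175 km.
Circular speed at r₁: v₁ = √(μ/r₁) = √(42830/4150) = 3.21255 km/s.
Transfer-orbit speed at r₁ (v² = μ(2/r − 1/a)): v_p = √[μ(2/r₁ − 1/a_t)] = 4.17015 km/s.
First burn Δv₁ = |v_p − v₁| = 0.9576 km/s.
At r₂, v₂ = √(μ/r₂) = 1.389 km/s.
Transfer-orbit speed at r₂: v_a = √[μ(2/r₂ − 1/a_t)] = 0.7796 km/s.
Second burn Δv₂ = |v₂ − v_a| = 0.6094 km/s.
Total Δv = Δv₁ + Δv₂ = 1.567 km/s.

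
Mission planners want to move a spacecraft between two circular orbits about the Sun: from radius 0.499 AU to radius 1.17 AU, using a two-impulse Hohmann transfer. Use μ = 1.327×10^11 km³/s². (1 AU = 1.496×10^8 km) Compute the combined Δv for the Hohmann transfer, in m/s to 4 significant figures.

In km: r₁ = 0.499 × 1.496×10^8 = 7.46504×10^7 km; r₂ = 1.17 × 1.496×10^8 = 1.75032×10^8 km.
Transfer-ellipse semi-major axis a_t = (r₁ + r₂)/2 = (7.46504×10^7 + 1.75032×10^8)/2 = 1.248412×10^8 km.
At r₁ the circular-orbit speed is v₁ = √(μ/r₁) = 42.162 km/s.
On the transfer ellipse at r₁, vis-viva gives v_p = √[μ(2/r₁ − 1/a_t)] = 49.923 km/s.
First burn Δv₁ = |v_p − v₁| = 7.761 km/s.
Circular speed at r₂: v₂ = √(μ/r₂) = 27.5345 km/s.
Transfer-orbit speed at r₂: v_a = √[μ(2/r₂ − 1/a_t)] = 21.2919 km/s.
Second burn Δv₂ = |v₂ − v_a| = 6.243 km/s.
Δv = Δv₁ + Δv₂ = 7.761 + 6.243 = 14.00 km/s.

Δv = 14000 m/s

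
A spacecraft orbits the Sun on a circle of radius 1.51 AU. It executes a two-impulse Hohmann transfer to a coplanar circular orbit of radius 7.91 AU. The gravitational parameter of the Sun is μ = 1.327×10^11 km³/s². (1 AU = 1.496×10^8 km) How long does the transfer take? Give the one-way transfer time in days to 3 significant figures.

t = 1870 days

In km: r₁ = 1.51 × 1.496×10^8 = 2.25896×10^8 km; r₂ = 7.91 × 1.496×10^8 = 1.183336×10^9 km.
Transfer-ellipse semi-major axis a_t = (r₁ + r₂)/2 = (2.25896×10^8 + 1.183336×10^9)/2 = 7.04616×10^8 km.
Half the transfer-orbit period gives t = π√(a_t³/μ) = 1.613×10^8 s.
Converting: 1.613×10^8 s ÷ 86400 s/day = 1870 days.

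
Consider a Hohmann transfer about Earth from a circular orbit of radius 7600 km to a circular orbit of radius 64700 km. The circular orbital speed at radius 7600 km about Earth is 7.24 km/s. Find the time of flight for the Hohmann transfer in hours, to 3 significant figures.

From the circular-orbit relation v² = μ/r at r = 7600 km: μ = v²r = (7.24)² × 7600 = 3.98374×10^5 km³/s².
The Hohmann ellipse has a_t = (r₁ + r₂)/2 = 36150 km.
Transfer time t = π√(a_t³/μ) = π√((36150)³ / 3.98374×10^5) = 34210 s.
Converting: 34210 s ÷ 3600 s/hour = 9.50 hours.

t = 9.50 hours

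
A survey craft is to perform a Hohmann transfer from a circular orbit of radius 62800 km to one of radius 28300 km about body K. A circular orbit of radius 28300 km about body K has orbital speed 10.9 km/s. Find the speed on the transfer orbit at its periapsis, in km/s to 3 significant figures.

From the circular-orbit relation v² = μ/r at r = 28300 km: μ = v²r = (10.9)² × 28300 = 3.36232×10^6 km³/s².
Transfer-ellipse semi-major axis a_t = (r₁ + r₂)/2 = (62800 + 28300)/2 = 45550 km.
At periapsis, r = 28300 km.
Applying v² = μ(2/r − 1/a_t): v = 12.80 km/s.

v = 12.8 km/s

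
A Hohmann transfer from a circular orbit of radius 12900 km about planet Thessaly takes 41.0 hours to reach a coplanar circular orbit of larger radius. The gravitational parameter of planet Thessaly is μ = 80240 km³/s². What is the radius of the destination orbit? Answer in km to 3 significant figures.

Transfer time t = 41.0 hours = 1.476×10^5 s, and t = π√(a_t³/μ).
So a_t = (μ t²/π²)^(1/3) = (80240 × (1.476×10^5)² / π²)^(1/3) = 56159 km.
Since a_t = (r₁ + r₂)/2, r₂ = 2a_t − r₁ = 2×56159 − 12900 = 99418 km.

r₂ = 99400 km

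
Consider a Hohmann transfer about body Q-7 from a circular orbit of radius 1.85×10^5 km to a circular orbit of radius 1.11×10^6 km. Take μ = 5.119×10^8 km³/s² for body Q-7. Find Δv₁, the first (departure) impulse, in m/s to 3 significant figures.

Transfer-ellipse semi-major axis a_t = (r₁ + r₂)/2 = (1.850×10^5 + 1.110×10^6)/2 = 6.475×10^5 km.
Circular speed at r = 1.850×10^5 km: v_c = √(μ/r) = 52.60 km/s.
Transfer-orbit speed at the same r (vis-viva, a = a_t): v_t = √[μ(2/r − 1/a_t)] = 68.87 km/s.
Δv₁ = |v_t − v_c| = |68.87 − 52.60| = 16.27 km/s.

Δv₁ = 16300 m/s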